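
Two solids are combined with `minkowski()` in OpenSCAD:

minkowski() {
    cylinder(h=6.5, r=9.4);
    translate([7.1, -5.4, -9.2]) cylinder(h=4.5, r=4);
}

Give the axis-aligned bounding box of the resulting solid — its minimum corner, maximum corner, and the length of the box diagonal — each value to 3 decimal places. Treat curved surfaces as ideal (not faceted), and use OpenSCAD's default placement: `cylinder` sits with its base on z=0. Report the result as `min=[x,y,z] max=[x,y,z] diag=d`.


min=[-6.300,-18.800,-9.200] max=[20.500,8.000,1.800] diag=39.465

A = translate([7.1, -5.4, -9.2]) cylinder(h=4.5, r=4) → bbox [3.1,-9.4,-9.2] .. [11.1,-1.4,-4.7]
B = cylinder(h=6.5, r=9.4) → bbox [-9.4,-9.4,0] .. [9.4,9.4,6.5]
lo = A.lo+B.lo = [3.1-9.4, -9.4-9.4, -9.2+0] = [-6.300,-18.800,-9.200]
hi = A.hi+B.hi = [11.1+9.4, -1.4+9.4, -4.7+6.5] = [20.500,8.000,1.800]
diag = √(26.8²+26.8²+11²) = √1557.48 = 39.465


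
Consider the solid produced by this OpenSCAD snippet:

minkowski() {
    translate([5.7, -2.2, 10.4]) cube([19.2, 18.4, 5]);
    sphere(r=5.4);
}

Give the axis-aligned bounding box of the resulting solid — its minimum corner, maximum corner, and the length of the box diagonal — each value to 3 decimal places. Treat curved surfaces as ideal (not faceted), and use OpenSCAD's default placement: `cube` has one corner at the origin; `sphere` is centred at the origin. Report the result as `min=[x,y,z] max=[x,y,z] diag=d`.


min=[0.300,-7.600,5.000] max=[30.300,21.600,20.800] diag=44.747

A = translate([5.7, -2.2, 10.4]) cube([19.2, 18.4, 5]) → bbox [5.7,-2.2,10.4] .. [24.9,16.2,15.4]
B = sphere(r=5.4) → bbox [-5.4,-5.4,-5.4] .. [5.4,5.4,5.4]
lo = A.lo+B.lo = [5.7-5.4, -2.2-5.4, 10.4-5.4] = [0.300,-7.600,5.000]
hi = A.hi+B.hi = [24.9+5.4, 16.2+5.4, 15.4+5.4] = [30.300,21.600,20.800]
diag = √(30²+29.2²+15.8²) = √2002.28 = 44.747


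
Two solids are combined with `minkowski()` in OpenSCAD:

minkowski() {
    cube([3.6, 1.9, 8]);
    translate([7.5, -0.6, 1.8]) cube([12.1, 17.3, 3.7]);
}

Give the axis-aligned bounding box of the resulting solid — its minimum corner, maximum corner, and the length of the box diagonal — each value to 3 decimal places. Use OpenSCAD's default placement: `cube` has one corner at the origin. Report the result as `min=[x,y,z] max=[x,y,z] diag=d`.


A = translate([7.5, -0.6, 1.8]) cube([12.1, 17.3, 3.7]) → bbox [7.5,-0.6,1.8] .. [19.6,16.7,5.5]
B = cube([3.6, 1.9, 8]) → bbox [0,0,0] .. [3.6,1.9,8]
lo = A.lo+B.lo = [7.5+0, -0.6+0, 1.8+0] = [7.500,-0.600,1.800]
hi = A.hi+B.hi = [19.6+3.6, 16.7+1.9, 5.5+8] = [23.200,18.600,13.500]
diag = √(15.7²+19.2²+11.7²) = √752.02 = 27.423

min=[7.500,-0.600,1.800] max=[23.200,18.600,13.500] diag=27.423


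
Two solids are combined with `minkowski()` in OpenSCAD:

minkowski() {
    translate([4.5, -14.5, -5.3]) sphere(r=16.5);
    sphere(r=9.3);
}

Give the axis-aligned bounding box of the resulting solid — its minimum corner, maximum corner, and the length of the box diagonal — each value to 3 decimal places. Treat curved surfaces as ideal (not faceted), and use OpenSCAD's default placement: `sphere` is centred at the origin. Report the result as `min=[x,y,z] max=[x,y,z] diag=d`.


A = translate([4.5, -14.5, -5.3]) sphere(r=16.5) → bbox [-12,-31,-21.8] .. [21,2,11.2]
B = sphere(r=9.3) → bbox [-9.3,-9.3,-9.3] .. [9.3,9.3,9.3]
lo = A.lo+B.lo = [-12-9.3, -31-9.3, -21.8-9.3] = [-21.300,-40.300,-31.100]
hi = A.hi+B.hi = [21+9.3, 2+9.3, 11.2+9.3] = [30.300,11.300,20.500]
diag = √(51.6²+51.6²+51.6²) = √7987.68 = 89.374

min=[-21.300,-40.300,-31.100] max=[30.300,11.300,20.500] diag=89.374


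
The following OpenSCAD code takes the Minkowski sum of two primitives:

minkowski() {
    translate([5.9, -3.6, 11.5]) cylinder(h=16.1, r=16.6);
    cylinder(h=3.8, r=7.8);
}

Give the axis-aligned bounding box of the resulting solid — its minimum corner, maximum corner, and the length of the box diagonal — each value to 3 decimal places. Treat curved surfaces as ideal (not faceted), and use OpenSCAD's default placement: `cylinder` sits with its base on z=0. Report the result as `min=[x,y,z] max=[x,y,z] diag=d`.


min=[-18.500,-28.000,11.500] max=[30.300,20.800,31.400] diag=71.825

A = translate([5.9, -3.6, 11.5]) cylinder(h=16.1, r=16.6) → bbox [-10.7,-20.2,11.5] .. [22.5,13,27.6]
B = cylinder(h=3.8, r=7.8) → bbox [-7.8,-7.8,0] .. [7.8,7.8,3.8]
lo = A.lo+B.lo = [-10.7-7.8, -20.2-7.8, 11.5+0] = [-18.500,-28.000,11.500]
hi = A.hi+B.hi = [22.5+7.8, 13+7.8, 27.6+3.8] = [30.300,20.800,31.400]
diag = √(48.8²+48.8²+19.9²) = √5158.89 = 71.825


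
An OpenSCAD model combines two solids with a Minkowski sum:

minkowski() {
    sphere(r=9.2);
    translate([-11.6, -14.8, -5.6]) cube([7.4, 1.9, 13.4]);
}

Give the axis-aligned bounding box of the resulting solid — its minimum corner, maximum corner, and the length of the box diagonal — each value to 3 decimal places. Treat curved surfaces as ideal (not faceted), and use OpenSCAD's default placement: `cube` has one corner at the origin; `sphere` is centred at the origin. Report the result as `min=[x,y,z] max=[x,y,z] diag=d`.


A = translate([-11.6, -14.8, -5.6]) cube([7.4, 1.9, 13.4]) → bbox [-11.6,-14.8,-5.6] .. [-4.2,-12.9,7.8]
B = sphere(r=9.2) → bbox [-9.2,-9.2,-9.2] .. [9.2,9.2,9.2]
lo = A.lo+B.lo = [-11.6-9.2, -14.8-9.2, -5.6-9.2] = [-20.800,-24.000,-14.800]
hi = A.hi+B.hi = [-4.2+9.2, -12.9+9.2, 7.8+9.2] = [5.000,-3.700,17.000]
diag = √(25.8²+20.3²+31.8²) = √2088.97 = 45.705

min=[-20.800,-24.000,-14.800] max=[5.000,-3.700,17.000] diag=45.705


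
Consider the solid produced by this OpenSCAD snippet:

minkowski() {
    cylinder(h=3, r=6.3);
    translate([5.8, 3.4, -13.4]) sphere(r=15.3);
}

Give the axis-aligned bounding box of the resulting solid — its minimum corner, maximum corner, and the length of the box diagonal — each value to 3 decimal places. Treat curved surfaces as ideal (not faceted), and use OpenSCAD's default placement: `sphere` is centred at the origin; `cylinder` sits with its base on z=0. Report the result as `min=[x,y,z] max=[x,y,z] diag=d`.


A = translate([5.8, 3.4, -13.4]) sphere(r=15.3) → bbox [-9.5,-11.9,-28.7] .. [21.1,18.7,1.9]
B = cylinder(h=3, r=6.3) → bbox [-6.3,-6.3,0] .. [6.3,6.3,3]
lo = A.lo+B.lo = [-9.5-6.3, -11.9-6.3, -28.7+0] = [-15.800,-18.200,-28.700]
hi = A.hi+B.hi = [21.1+6.3, 18.7+6.3, 1.9+3] = [27.400,25.000,4.900]
diag = √(43.2²+43.2²+33.6²) = √4861.44 = 69.724

min=[-15.800,-18.200,-28.700] max=[27.400,25.000,4.900] diag=69.724


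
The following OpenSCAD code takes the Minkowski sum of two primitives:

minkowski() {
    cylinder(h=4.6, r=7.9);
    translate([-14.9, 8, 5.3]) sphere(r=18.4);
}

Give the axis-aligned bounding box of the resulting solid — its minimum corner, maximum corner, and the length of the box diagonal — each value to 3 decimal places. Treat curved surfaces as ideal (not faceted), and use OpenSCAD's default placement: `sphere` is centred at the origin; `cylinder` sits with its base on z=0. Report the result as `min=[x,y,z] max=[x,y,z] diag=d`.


min=[-41.200,-18.300,-13.100] max=[11.400,34.300,28.300] diag=85.132

A = translate([-14.9, 8, 5.3]) sphere(r=18.4) → bbox [-33.3,-10.4,-13.1] .. [3.5,26.4,23.7]
B = cylinder(h=4.6, r=7.9) → bbox [-7.9,-7.9,0] .. [7.9,7.9,4.6]
lo = A.lo+B.lo = [-33.3-7.9, -10.4-7.9, -13.1+0] = [-41.200,-18.300,-13.100]
hi = A.hi+B.hi = [3.5+7.9, 26.4+7.9, 23.7+4.6] = [11.400,34.300,28.300]
diag = √(52.6²+52.6²+41.4²) = √7247.48 = 85.132


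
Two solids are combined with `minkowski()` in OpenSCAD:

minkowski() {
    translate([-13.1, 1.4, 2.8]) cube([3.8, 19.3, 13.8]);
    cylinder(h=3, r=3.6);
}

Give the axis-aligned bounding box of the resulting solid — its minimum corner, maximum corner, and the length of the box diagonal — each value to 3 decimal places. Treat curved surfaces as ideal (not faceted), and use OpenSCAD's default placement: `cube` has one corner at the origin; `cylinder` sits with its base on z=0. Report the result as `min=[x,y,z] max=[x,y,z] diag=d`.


min=[-16.700,-2.200,2.800] max=[-5.700,24.300,19.600] diag=33.249

A = translate([-13.1, 1.4, 2.8]) cube([3.8, 19.3, 13.8]) → bbox [-13.1,1.4,2.8] .. [-9.3,20.7,16.6]
B = cylinder(h=3, r=3.6) → bbox [-3.6,-3.6,0] .. [3.6,3.6,3]
lo = A.lo+B.lo = [-13.1-3.6, 1.4-3.6, 2.8+0] = [-16.700,-2.200,2.800]
hi = A.hi+B.hi = [-9.3+3.6, 20.7+3.6, 16.6+3] = [-5.700,24.300,19.600]
diag = √(11²+26.5²+16.8²) = √1105.49 = 33.249


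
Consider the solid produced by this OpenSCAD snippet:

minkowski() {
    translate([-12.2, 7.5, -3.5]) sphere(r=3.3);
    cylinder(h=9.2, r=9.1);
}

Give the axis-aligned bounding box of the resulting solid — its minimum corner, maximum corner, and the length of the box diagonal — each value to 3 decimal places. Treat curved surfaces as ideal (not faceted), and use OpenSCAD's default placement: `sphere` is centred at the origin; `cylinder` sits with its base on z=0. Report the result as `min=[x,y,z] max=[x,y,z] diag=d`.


A = translate([-12.2, 7.5, -3.5]) sphere(r=3.3) → bbox [-15.5,4.2,-6.8] .. [-8.9,10.8,-0.2]
B = cylinder(h=9.2, r=9.1) → bbox [-9.1,-9.1,0] .. [9.1,9.1,9.2]
lo = A.lo+B.lo = [-15.5-9.1, 4.2-9.1, -6.8+0] = [-24.600,-4.900,-6.800]
hi = A.hi+B.hi = [-8.9+9.1, 10.8+9.1, -0.2+9.2] = [0.200,19.900,9.000]
diag = √(24.8²+24.8²+15.8²) = √1479.72 = 38.467

min=[-24.600,-4.900,-6.800] max=[0.200,19.900,9.000] diag=38.467


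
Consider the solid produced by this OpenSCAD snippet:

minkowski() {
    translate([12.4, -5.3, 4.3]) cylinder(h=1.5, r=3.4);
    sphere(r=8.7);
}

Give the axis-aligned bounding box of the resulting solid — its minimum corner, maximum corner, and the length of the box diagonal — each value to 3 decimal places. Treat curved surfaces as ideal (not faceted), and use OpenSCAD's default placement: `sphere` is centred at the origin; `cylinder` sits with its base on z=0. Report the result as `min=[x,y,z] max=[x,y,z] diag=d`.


min=[0.300,-17.400,-4.400] max=[24.500,6.800,14.500] diag=39.096

A = translate([12.4, -5.3, 4.3]) cylinder(h=1.5, r=3.4) → bbox [9,-8.7,4.3] .. [15.8,-1.9,5.8]
B = sphere(r=8.7) → bbox [-8.7,-8.7,-8.7] .. [8.7,8.7,8.7]
lo = A.lo+B.lo = [9-8.7, -8.7-8.7, 4.3-8.7] = [0.300,-17.400,-4.400]
hi = A.hi+B.hi = [15.8+8.7, -1.9+8.7, 5.8+8.7] = [24.500,6.800,14.500]
diag = √(24.2²+24.2²+18.9²) = √1528.49 = 39.096


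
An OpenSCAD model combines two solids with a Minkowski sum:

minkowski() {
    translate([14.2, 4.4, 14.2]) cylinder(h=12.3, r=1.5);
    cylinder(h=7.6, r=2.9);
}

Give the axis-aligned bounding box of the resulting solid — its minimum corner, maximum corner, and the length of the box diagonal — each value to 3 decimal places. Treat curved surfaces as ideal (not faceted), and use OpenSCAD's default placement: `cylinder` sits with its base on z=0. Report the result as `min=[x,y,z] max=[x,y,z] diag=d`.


min=[9.800,0.000,14.200] max=[18.600,8.800,34.100] diag=23.471

A = translate([14.2, 4.4, 14.2]) cylinder(h=12.3, r=1.5) → bbox [12.7,2.9,14.2] .. [15.7,5.9,26.5]
B = cylinder(h=7.6, r=2.9) → bbox [-2.9,-2.9,0] .. [2.9,2.9,7.6]
lo = A.lo+B.lo = [12.7-2.9, 2.9-2.9, 14.2+0] = [9.800,0.000,14.200]
hi = A.hi+B.hi = [15.7+2.9, 5.9+2.9, 26.5+7.6] = [18.600,8.800,34.100]
diag = √(8.8²+8.8²+19.9²) = √550.89 = 23.471


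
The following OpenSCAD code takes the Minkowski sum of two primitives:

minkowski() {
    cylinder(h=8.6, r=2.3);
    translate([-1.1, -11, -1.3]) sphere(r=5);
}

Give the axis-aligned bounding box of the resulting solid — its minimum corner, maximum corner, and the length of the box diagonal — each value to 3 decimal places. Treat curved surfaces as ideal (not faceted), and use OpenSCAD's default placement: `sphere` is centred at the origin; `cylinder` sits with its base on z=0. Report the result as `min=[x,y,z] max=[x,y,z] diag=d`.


min=[-8.400,-18.300,-6.300] max=[6.200,-3.700,12.300] diag=27.790

A = translate([-1.1, -11, -1.3]) sphere(r=5) → bbox [-6.1,-16,-6.3] .. [3.9,-6,3.7]
B = cylinder(h=8.6, r=2.3) → bbox [-2.3,-2.3,0] .. [2.3,2.3,8.6]
lo = A.lo+B.lo = [-6.1-2.3, -16-2.3, -6.3+0] = [-8.400,-18.300,-6.300]
hi = A.hi+B.hi = [3.9+2.3, -6+2.3, 3.7+8.6] = [6.200,-3.700,12.300]
diag = √(14.6²+14.6²+18.6²) = √772.28 = 27.790


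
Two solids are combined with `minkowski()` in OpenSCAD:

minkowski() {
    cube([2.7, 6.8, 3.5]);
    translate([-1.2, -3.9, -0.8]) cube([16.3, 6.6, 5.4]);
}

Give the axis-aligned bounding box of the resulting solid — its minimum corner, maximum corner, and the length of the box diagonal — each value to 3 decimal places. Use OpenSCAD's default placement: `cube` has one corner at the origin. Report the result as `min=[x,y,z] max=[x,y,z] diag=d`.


A = translate([-1.2, -3.9, -0.8]) cube([16.3, 6.6, 5.4]) → bbox [-1.2,-3.9,-0.8] .. [15.1,2.7,4.6]
B = cube([2.7, 6.8, 3.5]) → bbox [0,0,0] .. [2.7,6.8,3.5]
lo = A.lo+B.lo = [-1.2+0, -3.9+0, -0.8+0] = [-1.200,-3.900,-0.800]
hi = A.hi+B.hi = [15.1+2.7, 2.7+6.8, 4.6+3.5] = [17.800,9.500,8.100]
diag = √(19²+13.4²+8.9²) = √619.77 = 24.895

min=[-1.200,-3.900,-0.800] max=[17.800,9.500,8.100] diag=24.895


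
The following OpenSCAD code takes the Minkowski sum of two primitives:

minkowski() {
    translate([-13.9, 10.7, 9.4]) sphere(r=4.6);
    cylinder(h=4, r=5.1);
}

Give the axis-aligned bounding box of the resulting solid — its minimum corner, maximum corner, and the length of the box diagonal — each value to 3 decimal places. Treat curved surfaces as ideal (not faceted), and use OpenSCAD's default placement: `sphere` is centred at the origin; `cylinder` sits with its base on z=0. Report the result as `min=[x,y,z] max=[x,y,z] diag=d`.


min=[-23.600,1.000,4.800] max=[-4.200,20.400,18.000] diag=30.446

A = translate([-13.9, 10.7, 9.4]) sphere(r=4.6) → bbox [-18.5,6.1,4.8] .. [-9.3,15.3,14]
B = cylinder(h=4, r=5.1) → bbox [-5.1,-5.1,0] .. [5.1,5.1,4]
lo = A.lo+B.lo = [-18.5-5.1, 6.1-5.1, 4.8+0] = [-23.600,1.000,4.800]
hi = A.hi+B.hi = [-9.3+5.1, 15.3+5.1, 14+4] = [-4.200,20.400,18.000]
diag = √(19.4²+19.4²+13.2²) = √926.96 = 30.446


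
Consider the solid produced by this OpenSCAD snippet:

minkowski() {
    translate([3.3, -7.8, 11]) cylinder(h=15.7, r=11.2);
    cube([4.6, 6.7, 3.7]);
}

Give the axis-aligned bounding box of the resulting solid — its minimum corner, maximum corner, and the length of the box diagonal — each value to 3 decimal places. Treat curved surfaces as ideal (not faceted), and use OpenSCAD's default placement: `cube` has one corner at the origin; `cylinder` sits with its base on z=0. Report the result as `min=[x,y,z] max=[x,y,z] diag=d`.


min=[-7.900,-19.000,11.000] max=[19.100,10.100,30.400] diag=44.183

A = translate([3.3, -7.8, 11]) cylinder(h=15.7, r=11.2) → bbox [-7.9,-19,11] .. [14.5,3.4,26.7]
B = cube([4.6, 6.7, 3.7]) → bbox [0,0,0] .. [4.6,6.7,3.7]
lo = A.lo+B.lo = [-7.9+0, -19+0, 11+0] = [-7.900,-19.000,11.000]
hi = A.hi+B.hi = [14.5+4.6, 3.4+6.7, 26.7+3.7] = [19.100,10.100,30.400]
diag = √(27²+29.1²+19.4²) = √1952.17 = 44.183


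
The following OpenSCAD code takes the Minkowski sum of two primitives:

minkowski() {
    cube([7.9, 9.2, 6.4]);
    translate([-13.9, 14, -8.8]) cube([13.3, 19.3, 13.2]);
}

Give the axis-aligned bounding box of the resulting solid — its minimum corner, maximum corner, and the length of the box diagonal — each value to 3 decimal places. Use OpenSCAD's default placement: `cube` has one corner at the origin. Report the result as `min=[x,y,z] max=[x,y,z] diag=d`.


min=[-13.900,14.000,-8.800] max=[7.300,42.500,10.800] diag=40.569

A = translate([-13.9, 14, -8.8]) cube([13.3, 19.3, 13.2]) → bbox [-13.9,14,-8.8] .. [-0.6,33.3,4.4]
B = cube([7.9, 9.2, 6.4]) → bbox [0,0,0] .. [7.9,9.2,6.4]
lo = A.lo+B.lo = [-13.9+0, 14+0, -8.8+0] = [-13.900,14.000,-8.800]
hi = A.hi+B.hi = [-0.6+7.9, 33.3+9.2, 4.4+6.4] = [7.300,42.500,10.800]
diag = √(21.2²+28.5²+19.6²) = √1645.85 = 40.569


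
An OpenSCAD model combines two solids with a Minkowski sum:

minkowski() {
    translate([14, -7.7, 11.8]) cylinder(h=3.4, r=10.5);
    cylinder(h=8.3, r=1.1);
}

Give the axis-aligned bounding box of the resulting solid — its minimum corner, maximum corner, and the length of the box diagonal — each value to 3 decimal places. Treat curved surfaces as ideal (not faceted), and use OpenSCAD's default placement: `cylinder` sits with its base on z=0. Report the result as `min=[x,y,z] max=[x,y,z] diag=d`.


A = translate([14, -7.7, 11.8]) cylinder(h=3.4, r=10.5) → bbox [3.5,-18.2,11.8] .. [24.5,2.8,15.2]
B = cylinder(h=8.3, r=1.1) → bbox [-1.1,-1.1,0] .. [1.1,1.1,8.3]
lo = A.lo+B.lo = [3.5-1.1, -18.2-1.1, 11.8+0] = [2.400,-19.300,11.800]
hi = A.hi+B.hi = [24.5+1.1, 2.8+1.1, 15.2+8.3] = [25.600,3.900,23.500]
diag = √(23.2²+23.2²+11.7²) = √1213.37 = 34.833

min=[2.400,-19.300,11.800] max=[25.600,3.900,23.500] diag=34.833


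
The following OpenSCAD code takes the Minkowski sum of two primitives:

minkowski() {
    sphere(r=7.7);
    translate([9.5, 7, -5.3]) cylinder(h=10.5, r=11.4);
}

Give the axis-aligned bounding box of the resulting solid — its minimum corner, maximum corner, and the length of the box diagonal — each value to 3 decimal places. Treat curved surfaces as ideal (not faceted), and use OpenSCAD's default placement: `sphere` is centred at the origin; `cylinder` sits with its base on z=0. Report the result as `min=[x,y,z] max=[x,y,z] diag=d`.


min=[-9.600,-12.100,-13.000] max=[28.600,26.100,12.900] diag=59.911

A = translate([9.5, 7, -5.3]) cylinder(h=10.5, r=11.4) → bbox [-1.9,-4.4,-5.3] .. [20.9,18.4,5.2]
B = sphere(r=7.7) → bbox [-7.7,-7.7,-7.7] .. [7.7,7.7,7.7]
lo = A.lo+B.lo = [-1.9-7.7, -4.4-7.7, -5.3-7.7] = [-9.600,-12.100,-13.000]
hi = A.hi+B.hi = [20.9+7.7, 18.4+7.7, 5.2+7.7] = [28.600,26.100,12.900]
diag = √(38.2²+38.2²+25.9²) = √3589.29 = 59.911


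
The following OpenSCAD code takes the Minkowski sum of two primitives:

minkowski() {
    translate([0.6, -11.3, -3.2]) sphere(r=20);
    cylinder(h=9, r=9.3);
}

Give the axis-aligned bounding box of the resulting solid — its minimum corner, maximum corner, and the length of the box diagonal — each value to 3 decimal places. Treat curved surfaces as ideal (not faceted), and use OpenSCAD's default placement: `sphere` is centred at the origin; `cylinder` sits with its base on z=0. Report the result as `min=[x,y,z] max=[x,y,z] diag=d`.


A = translate([0.6, -11.3, -3.2]) sphere(r=20) → bbox [-19.4,-31.3,-23.2] .. [20.6,8.7,16.8]
B = cylinder(h=9, r=9.3) → bbox [-9.3,-9.3,0] .. [9.3,9.3,9]
lo = A.lo+B.lo = [-19.4-9.3, -31.3-9.3, -23.2+0] = [-28.700,-40.600,-23.200]
hi = A.hi+B.hi = [20.6+9.3, 8.7+9.3, 16.8+9] = [29.900,18.000,25.800]
diag = √(58.6²+58.6²+49²) = √9268.92 = 96.275

min=[-28.700,-40.600,-23.200] max=[29.900,18.000,25.800] diag=96.275


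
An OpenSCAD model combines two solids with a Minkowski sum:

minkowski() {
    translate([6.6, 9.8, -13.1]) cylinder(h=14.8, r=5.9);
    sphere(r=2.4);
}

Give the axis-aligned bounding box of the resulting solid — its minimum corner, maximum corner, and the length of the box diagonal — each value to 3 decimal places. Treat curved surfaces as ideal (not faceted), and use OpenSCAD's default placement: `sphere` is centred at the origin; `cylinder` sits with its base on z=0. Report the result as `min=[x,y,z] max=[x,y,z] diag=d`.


min=[-1.700,1.500,-15.500] max=[14.900,18.100,4.100] diag=30.582

A = translate([6.6, 9.8, -13.1]) cylinder(h=14.8, r=5.9) → bbox [0.7,3.9,-13.1] .. [12.5,15.7,1.7]
B = sphere(r=2.4) → bbox [-2.4,-2.4,-2.4] .. [2.4,2.4,2.4]
lo = A.lo+B.lo = [0.7-2.4, 3.9-2.4, -13.1-2.4] = [-1.700,1.500,-15.500]
hi = A.hi+B.hi = [12.5+2.4, 15.7+2.4, 1.7+2.4] = [14.900,18.100,4.100]
diag = √(16.6²+16.6²+19.6²) = √935.28 = 30.582


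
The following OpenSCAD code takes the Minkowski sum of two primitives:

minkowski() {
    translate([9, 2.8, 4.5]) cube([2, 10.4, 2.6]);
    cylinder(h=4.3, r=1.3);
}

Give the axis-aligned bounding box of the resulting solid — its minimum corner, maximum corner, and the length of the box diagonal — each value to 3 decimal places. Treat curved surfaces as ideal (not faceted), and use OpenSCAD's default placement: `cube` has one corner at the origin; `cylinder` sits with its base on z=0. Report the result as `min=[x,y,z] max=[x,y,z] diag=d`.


A = translate([9, 2.8, 4.5]) cube([2, 10.4, 2.6]) → bbox [9,2.8,4.5] .. [11,13.2,7.1]
B = cylinder(h=4.3, r=1.3) → bbox [-1.3,-1.3,0] .. [1.3,1.3,4.3]
lo = A.lo+B.lo = [9-1.3, 2.8-1.3, 4.5+0] = [7.700,1.500,4.500]
hi = A.hi+B.hi = [11+1.3, 13.2+1.3, 7.1+4.3] = [12.300,14.500,11.400]
diag = √(4.6²+13²+6.9²) = √237.77 = 15.420

min=[7.700,1.500,4.500] max=[12.300,14.500,11.400] diag=15.420


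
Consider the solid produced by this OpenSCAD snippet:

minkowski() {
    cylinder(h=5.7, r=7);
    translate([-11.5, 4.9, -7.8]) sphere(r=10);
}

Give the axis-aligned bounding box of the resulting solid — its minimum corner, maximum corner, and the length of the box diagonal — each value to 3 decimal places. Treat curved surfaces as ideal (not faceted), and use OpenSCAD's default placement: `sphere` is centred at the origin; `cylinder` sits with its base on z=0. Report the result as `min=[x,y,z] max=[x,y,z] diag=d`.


min=[-28.500,-12.100,-17.800] max=[5.500,21.900,7.900] diag=54.521

A = translate([-11.5, 4.9, -7.8]) sphere(r=10) → bbox [-21.5,-5.1,-17.8] .. [-1.5,14.9,2.2]
B = cylinder(h=5.7, r=7) → bbox [-7,-7,0] .. [7,7,5.7]
lo = A.lo+B.lo = [-21.5-7, -5.1-7, -17.8+0] = [-28.500,-12.100,-17.800]
hi = A.hi+B.hi = [-1.5+7, 14.9+7, 2.2+5.7] = [5.500,21.900,7.900]
diag = √(34²+34²+25.7²) = √2972.49 = 54.521


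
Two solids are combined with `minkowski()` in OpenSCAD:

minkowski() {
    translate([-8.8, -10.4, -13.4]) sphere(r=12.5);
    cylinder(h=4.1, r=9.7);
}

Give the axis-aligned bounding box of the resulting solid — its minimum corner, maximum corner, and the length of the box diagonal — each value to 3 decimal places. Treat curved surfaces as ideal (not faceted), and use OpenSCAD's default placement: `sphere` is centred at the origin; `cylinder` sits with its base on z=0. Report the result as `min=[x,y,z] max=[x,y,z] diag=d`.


A = translate([-8.8, -10.4, -13.4]) sphere(r=12.5) → bbox [-21.3,-22.9,-25.9] .. [3.7,2.1,-0.9]
B = cylinder(h=4.1, r=9.7) → bbox [-9.7,-9.7,0] .. [9.7,9.7,4.1]
lo = A.lo+B.lo = [-21.3-9.7, -22.9-9.7, -25.9+0] = [-31.000,-32.600,-25.900]
hi = A.hi+B.hi = [3.7+9.7, 2.1+9.7, -0.9+4.1] = [13.400,11.800,3.200]
diag = √(44.4²+44.4²+29.1²) = √4789.53 = 69.206

min=[-31.000,-32.600,-25.900] max=[13.400,11.800,3.200] diag=69.206


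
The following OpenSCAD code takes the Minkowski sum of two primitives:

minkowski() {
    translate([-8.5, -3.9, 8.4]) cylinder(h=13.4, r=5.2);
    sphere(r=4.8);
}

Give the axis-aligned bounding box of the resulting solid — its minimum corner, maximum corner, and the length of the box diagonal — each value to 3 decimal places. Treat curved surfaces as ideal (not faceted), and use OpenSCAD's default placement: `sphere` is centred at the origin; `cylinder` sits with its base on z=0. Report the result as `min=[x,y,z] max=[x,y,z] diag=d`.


A = translate([-8.5, -3.9, 8.4]) cylinder(h=13.4, r=5.2) → bbox [-13.7,-9.1,8.4] .. [-3.3,1.3,21.8]
B = sphere(r=4.8) → bbox [-4.8,-4.8,-4.8] .. [4.8,4.8,4.8]
lo = A.lo+B.lo = [-13.7-4.8, -9.1-4.8, 8.4-4.8] = [-18.500,-13.900,3.600]
hi = A.hi+B.hi = [-3.3+4.8, 1.3+4.8, 21.8+4.8] = [1.500,6.100,26.600]
diag = √(20²+20²+23²) = √1329 = 36.455

min=[-18.500,-13.900,3.600] max=[1.500,6.100,26.600] diag=36.455


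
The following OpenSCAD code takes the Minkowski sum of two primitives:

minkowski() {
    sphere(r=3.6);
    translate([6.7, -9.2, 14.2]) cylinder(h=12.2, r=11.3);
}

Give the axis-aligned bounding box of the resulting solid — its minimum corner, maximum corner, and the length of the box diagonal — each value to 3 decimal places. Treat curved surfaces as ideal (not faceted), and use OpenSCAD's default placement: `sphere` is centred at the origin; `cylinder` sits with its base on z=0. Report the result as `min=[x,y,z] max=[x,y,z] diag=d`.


A = translate([6.7, -9.2, 14.2]) cylinder(h=12.2, r=11.3) → bbox [-4.6,-20.5,14.2] .. [18,2.1,26.4]
B = sphere(r=3.6) → bbox [-3.6,-3.6,-3.6] .. [3.6,3.6,3.6]
lo = A.lo+B.lo = [-4.6-3.6, -20.5-3.6, 14.2-3.6] = [-8.200,-24.100,10.600]
hi = A.hi+B.hi = [18+3.6, 2.1+3.6, 26.4+3.6] = [21.600,5.700,30.000]
diag = √(29.8²+29.8²+19.4²) = √2152.44 = 46.394

min=[-8.200,-24.100,10.600] max=[21.600,5.700,30.000] diag=46.394


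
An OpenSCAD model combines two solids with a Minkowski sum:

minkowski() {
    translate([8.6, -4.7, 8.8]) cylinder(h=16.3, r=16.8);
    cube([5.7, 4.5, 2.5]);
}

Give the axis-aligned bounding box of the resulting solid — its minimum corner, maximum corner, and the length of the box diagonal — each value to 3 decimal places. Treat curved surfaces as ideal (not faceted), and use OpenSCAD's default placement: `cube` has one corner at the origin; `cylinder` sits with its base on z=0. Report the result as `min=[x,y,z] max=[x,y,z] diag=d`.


min=[-8.200,-21.500,8.800] max=[31.100,16.600,27.600] diag=57.875

A = translate([8.6, -4.7, 8.8]) cylinder(h=16.3, r=16.8) → bbox [-8.2,-21.5,8.8] .. [25.4,12.1,25.1]
B = cube([5.7, 4.5, 2.5]) → bbox [0,0,0] .. [5.7,4.5,2.5]
lo = A.lo+B.lo = [-8.2+0, -21.5+0, 8.8+0] = [-8.200,-21.500,8.800]
hi = A.hi+B.hi = [25.4+5.7, 12.1+4.5, 25.1+2.5] = [31.100,16.600,27.600]
diag = √(39.3²+38.1²+18.8²) = √3349.54 = 57.875


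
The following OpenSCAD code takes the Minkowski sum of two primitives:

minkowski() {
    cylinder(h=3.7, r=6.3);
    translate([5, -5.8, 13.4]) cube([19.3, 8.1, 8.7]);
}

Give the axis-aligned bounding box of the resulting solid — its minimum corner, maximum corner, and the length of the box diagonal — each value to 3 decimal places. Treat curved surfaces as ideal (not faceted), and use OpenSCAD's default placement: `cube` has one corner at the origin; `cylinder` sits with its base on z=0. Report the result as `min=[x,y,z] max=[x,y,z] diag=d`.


A = translate([5, -5.8, 13.4]) cube([19.3, 8.1, 8.7]) → bbox [5,-5.8,13.4] .. [24.3,2.3,22.1]
B = cylinder(h=3.7, r=6.3) → bbox [-6.3,-6.3,0] .. [6.3,6.3,3.7]
lo = A.lo+B.lo = [5-6.3, -5.8-6.3, 13.4+0] = [-1.300,-12.100,13.400]
hi = A.hi+B.hi = [24.3+6.3, 2.3+6.3, 22.1+3.7] = [30.600,8.600,25.800]
diag = √(31.9²+20.7²+12.4²) = √1599.86 = 39.998

min=[-1.300,-12.100,13.400] max=[30.600,8.600,25.800] diag=39.998


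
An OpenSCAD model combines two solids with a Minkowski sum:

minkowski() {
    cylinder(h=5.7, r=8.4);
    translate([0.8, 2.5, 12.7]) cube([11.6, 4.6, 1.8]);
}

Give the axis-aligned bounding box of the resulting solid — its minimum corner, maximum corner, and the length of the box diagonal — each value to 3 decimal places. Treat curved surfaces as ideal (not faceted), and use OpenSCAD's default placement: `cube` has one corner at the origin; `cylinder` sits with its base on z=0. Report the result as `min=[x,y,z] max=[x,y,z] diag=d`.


A = translate([0.8, 2.5, 12.7]) cube([11.6, 4.6, 1.8]) → bbox [0.8,2.5,12.7] .. [12.4,7.1,14.5]
B = cylinder(h=5.7, r=8.4) → bbox [-8.4,-8.4,0] .. [8.4,8.4,5.7]
lo = A.lo+B.lo = [0.8-8.4, 2.5-8.4, 12.7+0] = [-7.600,-5.900,12.700]
hi = A.hi+B.hi = [12.4+8.4, 7.1+8.4, 14.5+5.7] = [20.800,15.500,20.200]
diag = √(28.4²+21.4²+7.5²) = √1320.77 = 36.342

min=[-7.600,-5.900,12.700] max=[20.800,15.500,20.200] diag=36.342


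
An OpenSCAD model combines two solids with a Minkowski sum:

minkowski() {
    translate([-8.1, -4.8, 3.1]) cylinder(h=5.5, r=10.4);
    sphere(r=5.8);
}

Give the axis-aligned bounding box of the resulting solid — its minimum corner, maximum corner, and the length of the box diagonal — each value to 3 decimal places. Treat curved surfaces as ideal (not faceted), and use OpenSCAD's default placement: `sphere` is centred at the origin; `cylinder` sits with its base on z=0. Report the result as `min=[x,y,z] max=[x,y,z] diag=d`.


A = translate([-8.1, -4.8, 3.1]) cylinder(h=5.5, r=10.4) → bbox [-18.5,-15.2,3.1] .. [2.3,5.6,8.6]
B = sphere(r=5.8) → bbox [-5.8,-5.8,-5.8] .. [5.8,5.8,5.8]
lo = A.lo+B.lo = [-18.5-5.8, -15.2-5.8, 3.1-5.8] = [-24.300,-21.000,-2.700]
hi = A.hi+B.hi = [2.3+5.8, 5.6+5.8, 8.6+5.8] = [8.100,11.400,14.400]
diag = √(32.4²+32.4²+17.1²) = √2391.93 = 48.907

min=[-24.300,-21.000,-2.700] max=[8.100,11.400,14.400] diag=48.907


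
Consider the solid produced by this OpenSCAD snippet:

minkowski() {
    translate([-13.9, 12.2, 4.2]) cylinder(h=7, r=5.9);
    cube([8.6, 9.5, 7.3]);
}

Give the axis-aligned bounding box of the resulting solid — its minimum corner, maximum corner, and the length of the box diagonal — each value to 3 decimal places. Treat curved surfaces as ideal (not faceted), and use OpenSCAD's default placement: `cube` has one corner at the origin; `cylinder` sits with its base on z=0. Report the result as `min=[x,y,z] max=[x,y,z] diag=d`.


A = translate([-13.9, 12.2, 4.2]) cylinder(h=7, r=5.9) → bbox [-19.8,6.3,4.2] .. [-8,18.1,11.2]
B = cube([8.6, 9.5, 7.3]) → bbox [0,0,0] .. [8.6,9.5,7.3]
lo = A.lo+B.lo = [-19.8+0, 6.3+0, 4.2+0] = [-19.800,6.300,4.200]
hi = A.hi+B.hi = [-8+8.6, 18.1+9.5, 11.2+7.3] = [0.600,27.600,18.500]
diag = √(20.4²+21.3²+14.3²) = √1074.34 = 32.777

min=[-19.800,6.300,4.200] max=[0.600,27.600,18.500] diag=32.777


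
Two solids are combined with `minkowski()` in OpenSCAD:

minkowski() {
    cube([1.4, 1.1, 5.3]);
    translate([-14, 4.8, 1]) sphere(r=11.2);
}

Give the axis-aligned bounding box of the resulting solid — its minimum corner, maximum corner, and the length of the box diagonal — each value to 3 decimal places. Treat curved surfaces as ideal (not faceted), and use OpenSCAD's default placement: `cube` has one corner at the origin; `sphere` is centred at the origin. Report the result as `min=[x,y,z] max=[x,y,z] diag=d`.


min=[-25.200,-6.400,-10.200] max=[-1.400,17.100,17.500] diag=43.428

A = translate([-14, 4.8, 1]) sphere(r=11.2) → bbox [-25.2,-6.4,-10.2] .. [-2.8,16,12.2]
B = cube([1.4, 1.1, 5.3]) → bbox [0,0,0] .. [1.4,1.1,5.3]
lo = A.lo+B.lo = [-25.2+0, -6.4+0, -10.2+0] = [-25.200,-6.400,-10.200]
hi = A.hi+B.hi = [-2.8+1.4, 16+1.1, 12.2+5.3] = [-1.400,17.100,17.500]
diag = √(23.8²+23.5²+27.7²) = √1885.98 = 43.428


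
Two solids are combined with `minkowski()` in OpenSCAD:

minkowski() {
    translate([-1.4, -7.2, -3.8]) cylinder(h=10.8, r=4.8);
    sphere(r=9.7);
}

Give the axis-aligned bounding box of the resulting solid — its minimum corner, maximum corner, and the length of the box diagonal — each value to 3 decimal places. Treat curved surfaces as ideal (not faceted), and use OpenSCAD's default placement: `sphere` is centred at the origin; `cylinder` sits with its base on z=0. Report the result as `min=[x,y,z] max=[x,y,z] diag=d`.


min=[-15.900,-21.700,-13.500] max=[13.100,7.300,16.700] diag=50.932

A = translate([-1.4, -7.2, -3.8]) cylinder(h=10.8, r=4.8) → bbox [-6.2,-12,-3.8] .. [3.4,-2.4,7]
B = sphere(r=9.7) → bbox [-9.7,-9.7,-9.7] .. [9.7,9.7,9.7]
lo = A.lo+B.lo = [-6.2-9.7, -12-9.7, -3.8-9.7] = [-15.900,-21.700,-13.500]
hi = A.hi+B.hi = [3.4+9.7, -2.4+9.7, 7+9.7] = [13.100,7.300,16.700]
diag = √(29²+29²+30.2²) = √2594.04 = 50.932


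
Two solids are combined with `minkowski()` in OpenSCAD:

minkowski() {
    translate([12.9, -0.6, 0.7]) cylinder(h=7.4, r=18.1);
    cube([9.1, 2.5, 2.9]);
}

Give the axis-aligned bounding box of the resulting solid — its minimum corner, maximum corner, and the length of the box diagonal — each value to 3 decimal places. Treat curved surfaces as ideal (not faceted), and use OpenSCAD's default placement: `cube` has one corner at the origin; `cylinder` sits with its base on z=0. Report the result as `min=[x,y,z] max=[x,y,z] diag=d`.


A = translate([12.9, -0.6, 0.7]) cylinder(h=7.4, r=18.1) → bbox [-5.2,-18.7,0.7] .. [31,17.5,8.1]
B = cube([9.1, 2.5, 2.9]) → bbox [0,0,0] .. [9.1,2.5,2.9]
lo = A.lo+B.lo = [-5.2+0, -18.7+0, 0.7+0] = [-5.200,-18.700,0.700]
hi = A.hi+B.hi = [31+9.1, 17.5+2.5, 8.1+2.9] = [40.100,20.000,11.000]
diag = √(45.3²+38.7²+10.3²) = √3655.87 = 60.464

min=[-5.200,-18.700,0.700] max=[40.100,20.000,11.000] diag=60.464


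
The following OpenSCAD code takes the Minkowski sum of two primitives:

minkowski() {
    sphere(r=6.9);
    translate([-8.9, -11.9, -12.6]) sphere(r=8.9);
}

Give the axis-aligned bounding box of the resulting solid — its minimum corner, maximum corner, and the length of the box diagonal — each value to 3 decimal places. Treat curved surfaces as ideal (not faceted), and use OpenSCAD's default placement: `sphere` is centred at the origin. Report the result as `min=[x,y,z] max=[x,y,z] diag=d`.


A = translate([-8.9, -11.9, -12.6]) sphere(r=8.9) → bbox [-17.8,-20.8,-21.5] .. [0,-3,-3.7]
B = sphere(r=6.9) → bbox [-6.9,-6.9,-6.9] .. [6.9,6.9,6.9]
lo = A.lo+B.lo = [-17.8-6.9, -20.8-6.9, -21.5-6.9] = [-24.700,-27.700,-28.400]
hi = A.hi+B.hi = [0+6.9, -3+6.9, -3.7+6.9] = [6.900,3.900,3.200]
diag = √(31.6²+31.6²+31.6²) = √2995.68 = 54.733

min=[-24.700,-27.700,-28.400] max=[6.900,3.900,3.200] diag=54.733


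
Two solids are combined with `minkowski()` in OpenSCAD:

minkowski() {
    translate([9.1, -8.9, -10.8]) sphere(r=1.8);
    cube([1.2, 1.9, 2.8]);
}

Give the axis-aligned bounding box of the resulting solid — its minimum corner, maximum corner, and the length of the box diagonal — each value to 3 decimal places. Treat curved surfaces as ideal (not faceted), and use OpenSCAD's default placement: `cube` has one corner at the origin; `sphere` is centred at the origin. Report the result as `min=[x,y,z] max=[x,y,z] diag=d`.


A = translate([9.1, -8.9, -10.8]) sphere(r=1.8) → bbox [7.3,-10.7,-12.6] .. [10.9,-7.1,-9]
B = cube([1.2, 1.9, 2.8]) → bbox [0,0,0] .. [1.2,1.9,2.8]
lo = A.lo+B.lo = [7.3+0, -10.7+0, -12.6+0] = [7.300,-10.700,-12.600]
hi = A.hi+B.hi = [10.9+1.2, -7.1+1.9, -9+2.8] = [12.100,-5.200,-6.200]
diag = √(4.8²+5.5²+6.4²) = √94.25 = 9.708

min=[7.300,-10.700,-12.600] max=[12.100,-5.200,-6.200] diag=9.708


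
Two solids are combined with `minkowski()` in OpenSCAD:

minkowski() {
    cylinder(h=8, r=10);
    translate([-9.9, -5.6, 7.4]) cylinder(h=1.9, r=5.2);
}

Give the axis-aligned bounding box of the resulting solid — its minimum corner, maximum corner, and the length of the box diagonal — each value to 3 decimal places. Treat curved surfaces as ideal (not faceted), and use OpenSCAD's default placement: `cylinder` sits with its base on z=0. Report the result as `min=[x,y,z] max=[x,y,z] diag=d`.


min=[-25.100,-20.800,7.400] max=[5.300,9.600,17.300] diag=44.117

A = translate([-9.9, -5.6, 7.4]) cylinder(h=1.9, r=5.2) → bbox [-15.1,-10.8,7.4] .. [-4.7,-0.4,9.3]
B = cylinder(h=8, r=10) → bbox [-10,-10,0] .. [10,10,8]
lo = A.lo+B.lo = [-15.1-10, -10.8-10, 7.4+0] = [-25.100,-20.800,7.400]
hi = A.hi+B.hi = [-4.7+10, -0.4+10, 9.3+8] = [5.300,9.600,17.300]
diag = √(30.4²+30.4²+9.9²) = √1946.33 = 44.117


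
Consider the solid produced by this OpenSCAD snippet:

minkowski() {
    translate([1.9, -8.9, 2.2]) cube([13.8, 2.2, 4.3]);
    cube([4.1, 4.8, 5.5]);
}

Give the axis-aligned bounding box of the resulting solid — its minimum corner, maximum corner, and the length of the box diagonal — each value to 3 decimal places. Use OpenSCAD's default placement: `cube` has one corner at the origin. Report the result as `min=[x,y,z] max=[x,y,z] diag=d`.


min=[1.900,-8.900,2.200] max=[19.800,-1.900,12.000] diag=21.574

A = translate([1.9, -8.9, 2.2]) cube([13.8, 2.2, 4.3]) → bbox [1.9,-8.9,2.2] .. [15.7,-6.7,6.5]
B = cube([4.1, 4.8, 5.5]) → bbox [0,0,0] .. [4.1,4.8,5.5]
lo = A.lo+B.lo = [1.9+0, -8.9+0, 2.2+0] = [1.900,-8.900,2.200]
hi = A.hi+B.hi = [15.7+4.1, -6.7+4.8, 6.5+5.5] = [19.800,-1.900,12.000]
diag = √(17.9²+7²+9.8²) = √465.45 = 21.574


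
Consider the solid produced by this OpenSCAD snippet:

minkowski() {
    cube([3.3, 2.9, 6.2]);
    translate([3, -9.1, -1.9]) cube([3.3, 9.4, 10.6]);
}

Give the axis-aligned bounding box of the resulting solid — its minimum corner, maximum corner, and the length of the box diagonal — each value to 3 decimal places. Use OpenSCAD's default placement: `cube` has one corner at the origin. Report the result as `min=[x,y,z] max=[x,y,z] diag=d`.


A = translate([3, -9.1, -1.9]) cube([3.3, 9.4, 10.6]) → bbox [3,-9.1,-1.9] .. [6.3,0.3,8.7]
B = cube([3.3, 2.9, 6.2]) → bbox [0,0,0] .. [3.3,2.9,6.2]
lo = A.lo+B.lo = [3+0, -9.1+0, -1.9+0] = [3.000,-9.100,-1.900]
hi = A.hi+B.hi = [6.3+3.3, 0.3+2.9, 8.7+6.2] = [9.600,3.200,14.900]
diag = √(6.6²+12.3²+16.8²) = √477.09 = 21.842

min=[3.000,-9.100,-1.900] max=[9.600,3.200,14.900] diag=21.842


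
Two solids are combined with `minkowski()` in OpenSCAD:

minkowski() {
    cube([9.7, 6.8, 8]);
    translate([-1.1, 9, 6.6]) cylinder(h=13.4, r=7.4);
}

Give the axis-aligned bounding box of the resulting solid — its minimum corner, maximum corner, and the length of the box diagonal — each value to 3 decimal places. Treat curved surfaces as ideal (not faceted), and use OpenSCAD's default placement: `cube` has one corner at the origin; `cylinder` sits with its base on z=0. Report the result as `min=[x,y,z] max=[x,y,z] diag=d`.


A = translate([-1.1, 9, 6.6]) cylinder(h=13.4, r=7.4) → bbox [-8.5,1.6,6.6] .. [6.3,16.4,20]
B = cube([9.7, 6.8, 8]) → bbox [0,0,0] .. [9.7,6.8,8]
lo = A.lo+B.lo = [-8.5+0, 1.6+0, 6.6+0] = [-8.500,1.600,6.600]
hi = A.hi+B.hi = [6.3+9.7, 16.4+6.8, 20+8] = [16.000,23.200,28.000]
diag = √(24.5²+21.6²+21.4²) = √1524.77 = 39.048

min=[-8.500,1.600,6.600] max=[16.000,23.200,28.000] diag=39.048


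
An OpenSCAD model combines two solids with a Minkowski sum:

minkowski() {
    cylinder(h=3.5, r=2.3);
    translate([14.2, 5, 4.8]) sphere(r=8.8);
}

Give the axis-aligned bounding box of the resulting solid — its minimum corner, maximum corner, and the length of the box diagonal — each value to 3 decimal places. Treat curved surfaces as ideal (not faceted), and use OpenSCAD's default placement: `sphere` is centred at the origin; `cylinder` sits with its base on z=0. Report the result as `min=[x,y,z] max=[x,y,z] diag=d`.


min=[3.100,-6.100,-4.000] max=[25.300,16.100,17.100] diag=37.827

A = translate([14.2, 5, 4.8]) sphere(r=8.8) → bbox [5.4,-3.8,-4] .. [23,13.8,13.6]
B = cylinder(h=3.5, r=2.3) → bbox [-2.3,-2.3,0] .. [2.3,2.3,3.5]
lo = A.lo+B.lo = [5.4-2.3, -3.8-2.3, -4+0] = [3.100,-6.100,-4.000]
hi = A.hi+B.hi = [23+2.3, 13.8+2.3, 13.6+3.5] = [25.300,16.100,17.100]
diag = √(22.2²+22.2²+21.1²) = √1430.89 = 37.827


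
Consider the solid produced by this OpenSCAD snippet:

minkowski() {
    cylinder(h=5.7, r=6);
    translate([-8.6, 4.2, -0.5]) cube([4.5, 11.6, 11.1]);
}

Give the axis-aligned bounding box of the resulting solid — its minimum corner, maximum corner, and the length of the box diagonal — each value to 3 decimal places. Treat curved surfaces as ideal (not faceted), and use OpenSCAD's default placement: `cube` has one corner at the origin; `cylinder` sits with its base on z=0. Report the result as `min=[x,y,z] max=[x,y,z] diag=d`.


A = translate([-8.6, 4.2, -0.5]) cube([4.5, 11.6, 11.1]) → bbox [-8.6,4.2,-0.5] .. [-4.1,15.8,10.6]
B = cylinder(h=5.7, r=6) → bbox [-6,-6,0] .. [6,6,5.7]
lo = A.lo+B.lo = [-8.6-6, 4.2-6, -0.5+0] = [-14.600,-1.800,-0.500]
hi = A.hi+B.hi = [-4.1+6, 15.8+6, 10.6+5.7] = [1.900,21.800,16.300]
diag = √(16.5²+23.6²+16.8²) = √1111.45 = 33.338

min=[-14.600,-1.800,-0.500] max=[1.900,21.800,16.300] diag=33.338


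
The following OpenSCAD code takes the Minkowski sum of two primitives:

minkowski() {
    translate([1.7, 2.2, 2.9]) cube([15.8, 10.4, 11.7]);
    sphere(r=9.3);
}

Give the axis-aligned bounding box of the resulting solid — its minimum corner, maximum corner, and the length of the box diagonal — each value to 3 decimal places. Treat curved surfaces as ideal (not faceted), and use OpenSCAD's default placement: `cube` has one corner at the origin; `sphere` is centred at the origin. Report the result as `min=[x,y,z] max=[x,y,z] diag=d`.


min=[-7.600,-7.100,-6.400] max=[26.800,21.900,23.900] diag=54.244

A = translate([1.7, 2.2, 2.9]) cube([15.8, 10.4, 11.7]) → bbox [1.7,2.2,2.9] .. [17.5,12.6,14.6]
B = sphere(r=9.3) → bbox [-9.3,-9.3,-9.3] .. [9.3,9.3,9.3]
lo = A.lo+B.lo = [1.7-9.3, 2.2-9.3, 2.9-9.3] = [-7.600,-7.100,-6.400]
hi = A.hi+B.hi = [17.5+9.3, 12.6+9.3, 14.6+9.3] = [26.800,21.900,23.900]
diag = √(34.4²+29²+30.3²) = √2942.45 = 54.244
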